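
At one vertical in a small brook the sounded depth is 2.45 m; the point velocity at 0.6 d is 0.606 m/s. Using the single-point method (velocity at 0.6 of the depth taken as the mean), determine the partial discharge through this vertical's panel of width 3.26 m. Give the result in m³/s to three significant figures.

4.84 m³/s

v̄ = v₀.₆ = 0.606 m/s
q = v̄ × d × w = 0.6060 × 2.45 × 3.26 = 4.840 m³/s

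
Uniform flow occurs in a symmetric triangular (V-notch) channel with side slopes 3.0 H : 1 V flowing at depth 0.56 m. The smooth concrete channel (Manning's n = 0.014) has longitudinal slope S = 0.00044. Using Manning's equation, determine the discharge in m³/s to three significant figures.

A = z·y² = 3.0×0.56² = 0.9408 m²
P = 2y√(1+z²) = 2×0.56×√(1+3.0²) = 3.542 m
R = A/P = 0.9408/3.542 = 0.2656 m
Q = (1/n)·A·R^(2/3)·S^(1/2) = (1/0.014) × 0.9408 × 0.2656^(2/3) × 0.00044^(1/2) = 0.5825 m³/s

0.582 m³/s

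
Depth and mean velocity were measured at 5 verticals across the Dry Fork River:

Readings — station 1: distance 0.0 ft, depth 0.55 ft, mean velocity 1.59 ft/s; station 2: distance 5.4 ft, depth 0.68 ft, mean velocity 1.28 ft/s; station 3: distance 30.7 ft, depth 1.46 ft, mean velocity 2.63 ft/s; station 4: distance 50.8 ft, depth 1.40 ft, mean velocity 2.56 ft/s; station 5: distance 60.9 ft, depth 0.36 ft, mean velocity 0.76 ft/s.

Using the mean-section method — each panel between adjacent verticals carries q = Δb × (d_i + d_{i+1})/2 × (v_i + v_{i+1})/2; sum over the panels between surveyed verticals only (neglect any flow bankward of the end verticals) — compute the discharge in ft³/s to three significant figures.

147 ft³/s

Panel 1-2: Δb = 5.4 ft, d̄ = (0.55+0.68)/2 = 0.615, v̄ = (1.59+1.28)/2 = 1.435 → q = 5.4×0.615×1.435 = 4.766 ft³/s
Panel 2-3: Δb = 25.3 ft, d̄ = (0.68+1.46)/2 = 1.07, v̄ = (1.28+2.63)/2 = 1.955 → q = 25.3×1.07×1.955 = 52.92 ft³/s
Panel 3-4: Δb = 20.1 ft, d̄ = (1.46+1.40)/2 = 1.43, v̄ = (2.63+2.56)/2 = 2.595 → q = 20.1×1.43×2.595 = 74.59 ft³/s
Panel 4-5: Δb = 10.1 ft, d̄ = (1.40+0.36)/2 = 0.88, v̄ = (2.56+0.76)/2 = 1.66 → q = 10.1×0.88×1.66 = 14.75 ft³/s
Q = Σ q = 147.0 ft³/s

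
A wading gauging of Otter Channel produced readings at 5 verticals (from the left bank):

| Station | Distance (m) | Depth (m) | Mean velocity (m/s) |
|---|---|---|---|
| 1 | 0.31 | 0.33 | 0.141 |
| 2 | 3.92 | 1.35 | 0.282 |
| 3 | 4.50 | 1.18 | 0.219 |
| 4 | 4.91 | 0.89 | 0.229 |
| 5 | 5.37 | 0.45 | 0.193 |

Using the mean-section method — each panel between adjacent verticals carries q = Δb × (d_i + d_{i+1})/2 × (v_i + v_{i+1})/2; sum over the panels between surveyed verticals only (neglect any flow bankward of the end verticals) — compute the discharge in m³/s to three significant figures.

Panel 1-2: Δb = 3.61 m, d̄ = (0.33+1.35)/2 = 0.84, v̄ = (0.141+0.282)/2 = 0.2115 → q = 3.61×0.84×0.2115 = 0.6414 m³/s
Panel 2-3: Δb = 0.58 m, d̄ = (1.35+1.18)/2 = 1.265, v̄ = (0.282+0.219)/2 = 0.2505 → q = 0.58×1.265×0.2505 = 0.1838 m³/s
Panel 3-4: Δb = 0.41 m, d̄ = (1.18+0.89)/2 = 1.035, v̄ = (0.219+0.229)/2 = 0.224 → q = 0.41×1.035×0.224 = 0.09505 m³/s
Panel 4-5: Δb = 0.46 m, d̄ = (0.89+0.45)/2 = 0.67, v̄ = (0.229+0.193)/2 = 0.211 → q = 0.46×0.67×0.211 = 0.06503 m³/s
Q = Σ q = 0.9852 m³/s

0.985 m³/s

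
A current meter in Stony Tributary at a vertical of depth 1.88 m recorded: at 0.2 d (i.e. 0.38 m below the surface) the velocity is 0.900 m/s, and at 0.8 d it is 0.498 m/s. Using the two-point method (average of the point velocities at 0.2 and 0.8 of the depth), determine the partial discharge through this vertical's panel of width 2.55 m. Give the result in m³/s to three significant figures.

v̄ = (0.900 + 0.498) / 2 = 0.6990 m/s
q = v̄ × d × w = 0.6990 × 1.88 × 2.55 = 3.351 m³/s

3.35 m³/s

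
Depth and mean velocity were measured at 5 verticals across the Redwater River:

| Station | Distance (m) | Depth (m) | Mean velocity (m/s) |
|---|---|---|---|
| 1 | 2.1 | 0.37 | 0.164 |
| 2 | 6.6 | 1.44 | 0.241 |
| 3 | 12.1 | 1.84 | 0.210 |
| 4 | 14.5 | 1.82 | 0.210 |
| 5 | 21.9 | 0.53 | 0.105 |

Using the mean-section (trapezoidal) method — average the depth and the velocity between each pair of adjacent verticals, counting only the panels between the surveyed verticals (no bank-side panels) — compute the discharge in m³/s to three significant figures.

Panel 1-2: Δb = 4.5 m, d̄ = (0.37+1.44)/2 = 0.905, v̄ = (0.164+0.241)/2 = 0.2025 → q = 4.5×0.905×0.2025 = 0.8247 m³/s
Panel 2-3: Δb = 5.5 m, d̄ = (1.44+1.84)/2 = 1.64, v̄ = (0.241+0.210)/2 = 0.2255 → q = 5.5×1.64×0.2255 = 2.034 m³/s
Panel 3-4: Δb = 2.4 m, d̄ = (1.84+1.82)/2 = 1.83, v̄ = (0.210+0.210)/2 = 0.21 → q = 2.4×1.83×0.21 = 0.9223 m³/s
Panel 4-5: Δb = 7.4 m, d̄ = (1.82+0.53)/2 = 1.175, v̄ = (0.210+0.105)/2 = 0.1575 → q = 7.4×1.175×0.1575 = 1.369 m³/s
Q = Σ q = 5.150 m³/s

5.15 m³/s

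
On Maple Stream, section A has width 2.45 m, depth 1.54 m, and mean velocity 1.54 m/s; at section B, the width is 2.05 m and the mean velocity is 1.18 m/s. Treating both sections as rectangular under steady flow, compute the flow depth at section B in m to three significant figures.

2.40 m

Q = A₁V₁ = (2.45×1.54) × 1.54 = 5.810 m³/s
d₂ = Q/(b₂ V₂) = 5.810/(2.05×1.18) = 2.402 m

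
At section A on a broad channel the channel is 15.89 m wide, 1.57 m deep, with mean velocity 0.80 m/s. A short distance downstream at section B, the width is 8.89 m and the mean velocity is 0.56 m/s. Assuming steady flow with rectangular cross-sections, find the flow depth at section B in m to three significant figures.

4.01 m

Q = A₁V₁ = (15.89×1.57) × 0.80 = 19.96 m³/s
d₂ = Q/(b₂ V₂) = 19.96/(8.89×0.56) = 4.009 m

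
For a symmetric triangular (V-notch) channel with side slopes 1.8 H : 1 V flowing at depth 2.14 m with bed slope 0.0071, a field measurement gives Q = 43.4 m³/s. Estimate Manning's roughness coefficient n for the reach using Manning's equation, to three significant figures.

A = z·y² = 1.8×2.14² = 8.243 m²
P = 2y√(1+z²) = 2×2.14×√(1+1.8²) = 8.813 m
R = A/P = 8.243/8.813 = 0.9353 m
n = (1/Q)·A·R^(2/3)·S^(1/2) = (1/43.4) × 8.243 × 0.9564 × 0.08426 = 0.01531

0.0153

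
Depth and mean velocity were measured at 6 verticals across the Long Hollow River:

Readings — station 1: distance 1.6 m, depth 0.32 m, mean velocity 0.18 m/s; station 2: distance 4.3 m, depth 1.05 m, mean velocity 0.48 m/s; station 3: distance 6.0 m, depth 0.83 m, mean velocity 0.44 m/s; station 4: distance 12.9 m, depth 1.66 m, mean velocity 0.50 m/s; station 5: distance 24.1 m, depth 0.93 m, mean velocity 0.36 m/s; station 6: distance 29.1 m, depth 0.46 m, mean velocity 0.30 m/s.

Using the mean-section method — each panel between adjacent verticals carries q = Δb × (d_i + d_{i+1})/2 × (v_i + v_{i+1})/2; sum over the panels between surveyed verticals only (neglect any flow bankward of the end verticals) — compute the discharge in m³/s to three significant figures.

Panel 1-2: Δb = 2.7 m, d̄ = (0.32+1.05)/2 = 0.685, v̄ = (0.18+0.48)/2 = 0.33 → q = 2.7×0.685×0.33 = 0.6103 m³/s
Panel 2-3: Δb = 1.7 m, d̄ = (1.05+0.83)/2 = 0.94, v̄ = (0.48+0.44)/2 = 0.46 → q = 1.7×0.94×0.46 = 0.7351 m³/s
Panel 3-4: Δb = 6.9 m, d̄ = (0.83+1.66)/2 = 1.245, v̄ = (0.44+0.50)/2 = 0.47 → q = 6.9×1.245×0.47 = 4.038 m³/s
Panel 4-5: Δb = 11.2 m, d̄ = (1.66+0.93)/2 = 1.295, v̄ = (0.50+0.36)/2 = 0.43 → q = 11.2×1.295×0.43 = 6.237 m³/s
Panel 5-6: Δb = 5 m, d̄ = (0.93+0.46)/2 = 0.695, v̄ = (0.36+0.30)/2 = 0.33 → q = 5×0.695×0.33 = 1.147 m³/s
Q = Σ q = 12.77 m³/s

12.8 m³/s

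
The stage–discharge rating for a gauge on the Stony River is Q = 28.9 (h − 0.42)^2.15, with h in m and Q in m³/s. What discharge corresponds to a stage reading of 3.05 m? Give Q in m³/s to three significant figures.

231 m³/s

Q = 28.9 × (3.05 − 0.42)^2.15 = 28.9 × 2.63^2.15 = 231.1 m³/s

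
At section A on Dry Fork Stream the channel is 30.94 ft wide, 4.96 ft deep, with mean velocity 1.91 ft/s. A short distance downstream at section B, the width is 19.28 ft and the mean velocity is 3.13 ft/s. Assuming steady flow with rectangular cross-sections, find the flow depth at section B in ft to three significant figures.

4.86 ft

Q = A₁V₁ = (30.94×4.96) × 1.91 = 293.1 ft³/s
d₂ = Q/(b₂ V₂) = 293.1/(19.28×3.13) = 4.857 ft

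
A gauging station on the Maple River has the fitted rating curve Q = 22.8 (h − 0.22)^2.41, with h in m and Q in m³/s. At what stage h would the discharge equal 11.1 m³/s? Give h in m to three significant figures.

0.962 m

h − h₀ = (Q/C)^(1/b) = (11.1/22.8)^(1/2.41) = 0.7418 m
h = 0.22 + 0.7418 = 0.9618 m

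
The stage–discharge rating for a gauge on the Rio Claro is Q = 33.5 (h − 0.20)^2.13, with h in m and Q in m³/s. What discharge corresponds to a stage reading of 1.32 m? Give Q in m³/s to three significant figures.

42.6 m³/s

Q = 33.5 × (1.32 − 0.20)^2.13 = 33.5 × 1.12^2.13 = 42.65 m³/s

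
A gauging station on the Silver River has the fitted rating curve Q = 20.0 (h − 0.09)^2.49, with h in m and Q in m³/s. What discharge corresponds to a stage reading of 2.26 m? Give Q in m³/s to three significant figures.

Q = 20.0 × (2.26 − 0.09)^2.49 = 20.0 × 2.17^2.49 = 137.7 m³/s

138 m³/s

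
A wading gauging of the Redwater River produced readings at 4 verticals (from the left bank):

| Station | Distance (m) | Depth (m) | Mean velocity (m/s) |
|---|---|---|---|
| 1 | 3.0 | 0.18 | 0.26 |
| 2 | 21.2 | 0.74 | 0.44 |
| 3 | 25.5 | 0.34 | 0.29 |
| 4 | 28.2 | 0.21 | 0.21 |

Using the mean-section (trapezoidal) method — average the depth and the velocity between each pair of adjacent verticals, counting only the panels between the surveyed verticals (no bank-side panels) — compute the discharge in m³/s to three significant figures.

3.96 m³/s

Panel 1-2: Δb = 18.2 m, d̄ = (0.18+0.74)/2 = 0.46, v̄ = (0.26+0.44)/2 = 0.35 → q = 18.2×0.46×0.35 = 2.930 m³/s
Panel 2-3: Δb = 4.3 m, d̄ = (0.74+0.34)/2 = 0.54, v̄ = (0.44+0.29)/2 = 0.365 → q = 4.3×0.54×0.365 = 0.8475 m³/s
Panel 3-4: Δb = 2.7 m, d̄ = (0.34+0.21)/2 = 0.275, v̄ = (0.29+0.21)/2 = 0.25 → q = 2.7×0.275×0.25 = 0.1856 m³/s
Q = Σ q = 3.963 m³/s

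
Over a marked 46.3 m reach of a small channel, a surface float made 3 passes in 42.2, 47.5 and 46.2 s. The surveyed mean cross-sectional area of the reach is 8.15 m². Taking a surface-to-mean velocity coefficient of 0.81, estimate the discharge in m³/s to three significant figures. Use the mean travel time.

t̄ = (42.2 + 47.5 + 46.2) / 3 = 45.3 s
v_surface = L / t̄ = 46.3 / 45.3 = 1.022 m/s
v_mean = 0.81 × 1.022 = 0.8279 m/s
Q = A × v_mean = 8.15 × 0.8279 = 6.747 m³/s

6.75 m³/s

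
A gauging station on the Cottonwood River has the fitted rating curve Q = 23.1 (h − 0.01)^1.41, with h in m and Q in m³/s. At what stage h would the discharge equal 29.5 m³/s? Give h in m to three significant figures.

h − h₀ = (Q/C)^(1/b) = (29.5/23.1)^(1/1.41) = 1.189 m
h = 0.01 + 1.189 = 1.199 m

1.20 m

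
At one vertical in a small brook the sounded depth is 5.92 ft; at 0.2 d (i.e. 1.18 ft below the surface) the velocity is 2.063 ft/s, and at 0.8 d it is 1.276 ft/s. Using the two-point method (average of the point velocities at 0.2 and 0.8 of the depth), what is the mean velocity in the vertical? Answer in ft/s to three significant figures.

1.67 ft/s

v̄ = (2.063 + 1.276) / 2 = 1.670 ft/s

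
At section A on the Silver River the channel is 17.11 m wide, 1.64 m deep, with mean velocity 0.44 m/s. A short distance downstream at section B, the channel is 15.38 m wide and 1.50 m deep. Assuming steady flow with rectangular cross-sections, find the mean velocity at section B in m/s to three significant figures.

0.535 m/s

Q = A₁V₁ = (17.11×1.64) × 0.44 = 12.35 m³/s
A₂ = 15.38 × 1.50 = 23.07 m²
V₂ = Q/A₂ = 12.35/23.07 = 0.5352 m/s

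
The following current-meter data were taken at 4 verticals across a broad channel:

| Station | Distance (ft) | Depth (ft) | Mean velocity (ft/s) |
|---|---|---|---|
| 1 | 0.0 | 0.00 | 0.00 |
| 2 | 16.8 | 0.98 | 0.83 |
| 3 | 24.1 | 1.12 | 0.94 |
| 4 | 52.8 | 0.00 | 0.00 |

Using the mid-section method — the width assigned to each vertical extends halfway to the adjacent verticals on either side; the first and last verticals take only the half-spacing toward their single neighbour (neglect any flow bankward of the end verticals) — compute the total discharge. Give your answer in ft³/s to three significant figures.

28.8 ft³/s

w_2 = (24.1 − 0.0)/2 = 12.05 ft; q_2 = 0.83 × 0.98 × 12.05 = 9.801 ft³/s
w_3 = (52.8 − 16.8)/2 = 18 ft; q_3 = 0.94 × 1.12 × 18 = 18.95 ft³/s
Stations 1, 4 contribute zero (depth or velocity is 0).
Q = Σ qᵢ = 28.75 ft³/s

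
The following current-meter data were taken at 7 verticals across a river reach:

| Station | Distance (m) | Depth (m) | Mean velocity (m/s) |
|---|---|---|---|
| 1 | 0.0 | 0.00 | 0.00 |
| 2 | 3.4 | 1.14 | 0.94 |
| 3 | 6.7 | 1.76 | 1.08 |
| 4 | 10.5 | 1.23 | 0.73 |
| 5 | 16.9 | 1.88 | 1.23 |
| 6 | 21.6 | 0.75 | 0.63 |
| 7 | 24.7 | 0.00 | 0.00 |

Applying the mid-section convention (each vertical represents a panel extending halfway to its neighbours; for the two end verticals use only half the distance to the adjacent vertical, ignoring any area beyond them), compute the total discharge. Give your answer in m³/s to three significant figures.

w_2 = (6.7 − 0.0)/2 = 3.35 m; q_2 = 0.94 × 1.14 × 3.35 = 3.590 m³/s
w_3 = (10.5 − 3.4)/2 = 3.55 m; q_3 = 1.08 × 1.76 × 3.55 = 6.748 m³/s
w_4 = (16.9 − 6.7)/2 = 5.1 m; q_4 = 0.73 × 1.23 × 5.1 = 4.579 m³/s
w_5 = (21.6 − 10.5)/2 = 5.55 m; q_5 = 1.23 × 1.88 × 5.55 = 12.83 m³/s
w_6 = (24.7 − 16.9)/2 = 3.9 m; q_6 = 0.63 × 0.75 × 3.9 = 1.843 m³/s
Stations 1, 7 contribute zero (depth or velocity is 0).
Q = Σ qᵢ = 29.59 m³/s

29.6 m³/s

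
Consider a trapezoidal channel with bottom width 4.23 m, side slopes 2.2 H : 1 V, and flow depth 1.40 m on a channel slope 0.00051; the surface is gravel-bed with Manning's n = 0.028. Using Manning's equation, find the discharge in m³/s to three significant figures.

A = (b + z·y)·y = (4.23 + 2.2×1.40)×1.40 = 10.23 m²
P = b + 2y√(1+z²) = 4.23 + 2×1.40×√(1+2.2²) = 11.00 m
R = A/P = 10.23/11.00 = 0.9307 m
Q = (1/n)·A·R^(2/3)·S^(1/2) = (1/0.028) × 10.23 × 0.9307^(2/3) × 0.00051^(1/2) = 7.868 m³/s

7.87 m³/s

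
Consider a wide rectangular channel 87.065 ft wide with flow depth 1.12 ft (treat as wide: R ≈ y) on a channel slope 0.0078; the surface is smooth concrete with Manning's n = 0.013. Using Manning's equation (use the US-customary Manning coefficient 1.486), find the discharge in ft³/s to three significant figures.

A = b·y = 87.065 × 1.12 = 97.51 ft²
Wide channel: R ≈ y = 1.12 ft
Q = (1.486/n)·A·R^(2/3)·S^(1/2) = (1.486/0.013) × 97.51 × 1.120^(2/3) × 0.0078^(1/2) = 1062 ft³/s

1060 ft³/s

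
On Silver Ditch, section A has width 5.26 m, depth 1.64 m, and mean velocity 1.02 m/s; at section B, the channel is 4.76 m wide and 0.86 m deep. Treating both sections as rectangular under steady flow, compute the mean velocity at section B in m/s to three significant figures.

Q = A₁V₁ = (5.26×1.64) × 1.02 = 8.799 m³/s
A₂ = 4.76 × 0.86 = 4.094 m²
V₂ = Q/A₂ = 8.799/4.094 = 2.149 m/s

2.15 m/s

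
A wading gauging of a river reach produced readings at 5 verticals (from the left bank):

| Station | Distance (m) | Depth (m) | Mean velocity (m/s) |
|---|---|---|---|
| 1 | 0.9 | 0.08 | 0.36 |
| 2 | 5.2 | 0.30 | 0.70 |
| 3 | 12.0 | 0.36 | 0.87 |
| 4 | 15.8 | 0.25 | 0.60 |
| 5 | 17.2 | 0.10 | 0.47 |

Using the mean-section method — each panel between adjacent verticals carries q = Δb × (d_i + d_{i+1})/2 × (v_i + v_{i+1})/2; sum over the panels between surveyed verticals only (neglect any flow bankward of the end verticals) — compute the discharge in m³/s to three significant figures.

3.18 m³/s

Panel 1-2: Δb = 4.3 m, d̄ = (0.08+0.30)/2 = 0.19, v̄ = (0.36+0.70)/2 = 0.53 → q = 4.3×0.19×0.53 = 0.4330 m³/s
Panel 2-3: Δb = 6.8 m, d̄ = (0.30+0.36)/2 = 0.33, v̄ = (0.70+0.87)/2 = 0.785 → q = 6.8×0.33×0.785 = 1.762 m³/s
Panel 3-4: Δb = 3.8 m, d̄ = (0.36+0.25)/2 = 0.305, v̄ = (0.87+0.60)/2 = 0.735 → q = 3.8×0.305×0.735 = 0.8519 m³/s
Panel 4-5: Δb = 1.4 m, d̄ = (0.25+0.10)/2 = 0.175, v̄ = (0.60+0.47)/2 = 0.535 → q = 1.4×0.175×0.535 = 0.1311 m³/s
Q = Σ q = 3.177 m³/s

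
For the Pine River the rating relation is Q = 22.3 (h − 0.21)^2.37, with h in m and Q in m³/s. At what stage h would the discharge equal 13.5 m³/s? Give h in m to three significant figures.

h − h₀ = (Q/C)^(1/b) = (13.5/22.3)^(1/2.37) = 0.8092 m
h = 0.21 + 0.8092 = 1.019 m

1.02 m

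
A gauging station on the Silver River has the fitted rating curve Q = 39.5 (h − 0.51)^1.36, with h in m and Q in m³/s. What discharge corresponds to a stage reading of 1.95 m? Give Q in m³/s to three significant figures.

Q = 39.5 × (1.95 − 0.51)^1.36 = 39.5 × 1.44^1.36 = 64.86 m³/s

64.9 m³/s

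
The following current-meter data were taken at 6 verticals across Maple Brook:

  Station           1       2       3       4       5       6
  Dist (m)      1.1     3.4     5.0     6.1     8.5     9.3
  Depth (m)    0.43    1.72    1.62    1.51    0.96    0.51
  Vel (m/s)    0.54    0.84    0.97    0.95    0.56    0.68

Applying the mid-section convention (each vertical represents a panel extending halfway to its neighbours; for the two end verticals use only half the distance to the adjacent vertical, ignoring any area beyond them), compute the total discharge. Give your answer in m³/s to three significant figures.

8.72 m³/s

w_1 = (3.4 − 1.1)/2 = 1.15 m; q_1 = 0.54 × 0.43 × 1.15 = 0.2670 m³/s
w_2 = (5.0 − 1.1)/2 = 1.95 m; q_2 = 0.84 × 1.72 × 1.95 = 2.817 m³/s
w_3 = (6.1 − 3.4)/2 = 1.35 m; q_3 = 0.97 × 1.62 × 1.35 = 2.121 m³/s
w_4 = (8.5 − 5.0)/2 = 1.75 m; q_4 = 0.95 × 1.51 × 1.75 = 2.510 m³/s
w_5 = (9.3 − 6.1)/2 = 1.6 m; q_5 = 0.56 × 0.96 × 1.6 = 0.8602 m³/s
w_6 = (9.3 − 8.5)/2 = 0.4 m; q_6 = 0.68 × 0.51 × 0.4 = 0.1387 m³/s
Q = Σ qᵢ = 8.715 m³/s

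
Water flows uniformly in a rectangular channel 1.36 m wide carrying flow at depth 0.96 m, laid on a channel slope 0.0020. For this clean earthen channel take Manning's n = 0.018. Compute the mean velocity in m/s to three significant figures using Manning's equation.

1.34 m/s

A = b·y = 1.36 × 0.96 = 1.306 m²
P = b + 2y = 1.36 + 2×0.96 = 3.280 m
R = A/P = 1.306/3.280 = 0.3980 m
Q = (1/n)·A·R^(2/3)·S^(1/2) = (1/0.018) × 1.306 × 0.3980^(2/3) × 0.0020^(1/2) = 1.755 m³/s
V = Q/A = 1.755/1.306 = 1.344 m/s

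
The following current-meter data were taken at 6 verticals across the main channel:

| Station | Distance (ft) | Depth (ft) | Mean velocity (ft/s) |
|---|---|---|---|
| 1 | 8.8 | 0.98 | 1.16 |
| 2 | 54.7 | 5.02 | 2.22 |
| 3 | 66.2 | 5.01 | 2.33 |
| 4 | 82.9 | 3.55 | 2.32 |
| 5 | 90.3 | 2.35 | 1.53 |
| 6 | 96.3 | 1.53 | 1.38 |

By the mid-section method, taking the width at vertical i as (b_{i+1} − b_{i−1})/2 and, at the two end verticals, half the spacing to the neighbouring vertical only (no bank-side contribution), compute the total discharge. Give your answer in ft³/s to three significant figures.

640 ft³/s

w_1 = (54.7 − 8.8)/2 = 22.95 ft; q_1 = 1.16 × 0.98 × 22.95 = 26.09 ft³/s
w_2 = (66.2 − 8.8)/2 = 28.7 ft; q_2 = 2.22 × 5.02 × 28.7 = 319.8 ft³/s
w_3 = (82.9 − 54.7)/2 = 14.1 ft; q_3 = 2.33 × 5.01 × 14.1 = 164.6 ft³/s
w_4 = (90.3 − 66.2)/2 = 12.05 ft; q_4 = 2.32 × 3.55 × 12.05 = 99.24 ft³/s
w_5 = (96.3 − 82.9)/2 = 6.7 ft; q_5 = 1.53 × 2.35 × 6.7 = 24.09 ft³/s
w_6 = (96.3 − 90.3)/2 = 3 ft; q_6 = 1.38 × 1.53 × 3 = 6.334 ft³/s
Q = Σ qᵢ = 640.2 ft³/s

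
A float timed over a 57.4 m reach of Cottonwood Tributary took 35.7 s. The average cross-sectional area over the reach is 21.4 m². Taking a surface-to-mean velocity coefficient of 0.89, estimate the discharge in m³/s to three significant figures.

30.6 m³/s

v_surface = L / t̄ = 57.4 / 35.7 = 1.608 m/s
v_mean = 0.89 × 1.608 = 1.431 m/s
Q = A × v_mean = 21.4 × 1.431 = 30.62 m³/s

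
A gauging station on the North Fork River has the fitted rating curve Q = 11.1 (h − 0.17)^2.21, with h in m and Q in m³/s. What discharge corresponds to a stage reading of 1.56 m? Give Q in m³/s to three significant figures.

Q = 11.1 × (1.56 − 0.17)^2.21 = 11.1 × 1.39^2.21 = 22.98 m³/s

23.0 m³/s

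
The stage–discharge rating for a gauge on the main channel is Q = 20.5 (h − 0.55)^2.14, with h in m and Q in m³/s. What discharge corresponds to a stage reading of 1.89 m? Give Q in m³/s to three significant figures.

38.3 m³/s

Q = 20.5 × (1.89 − 0.55)^2.14 = 20.5 × 1.34^2.14 = 38.35 m³/s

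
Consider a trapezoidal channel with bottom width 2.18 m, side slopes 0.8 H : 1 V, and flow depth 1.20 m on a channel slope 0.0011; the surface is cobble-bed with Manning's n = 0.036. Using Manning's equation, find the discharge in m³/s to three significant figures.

A = (b + z·y)·y = (2.18 + 0.8×1.20)×1.20 = 3.768 m²
P = b + 2y√(1+z²) = 2.18 + 2×1.20×√(1+0.8²) = 5.253 m
R = A/P = 3.768/5.253 = 0.7172 m
Q = (1/n)·A·R^(2/3)·S^(1/2) = (1/0.036) × 3.768 × 0.7172^(2/3) × 0.0011^(1/2) = 2.782 m³/s

2.78 m³/s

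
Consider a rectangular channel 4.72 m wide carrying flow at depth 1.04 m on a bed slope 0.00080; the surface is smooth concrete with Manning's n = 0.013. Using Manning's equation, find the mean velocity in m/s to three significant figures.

A = b·y = 4.72 × 1.04 = 4.909 m²
P = b + 2y = 4.72 + 2×1.04 = 6.800 m
R = A/P = 4.909/6.800 = 0.7219 m
Q = (1/n)·A·R^(2/3)·S^(1/2) = (1/0.013) × 4.909 × 0.7219^(2/3) × 0.00080^(1/2) = 8.595 m³/s
V = Q/A = 8.595/4.909 = 1.751 m/s

1.75 m/s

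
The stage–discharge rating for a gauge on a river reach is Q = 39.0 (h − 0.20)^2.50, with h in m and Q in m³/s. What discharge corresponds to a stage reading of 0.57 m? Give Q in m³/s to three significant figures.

3.25 m³/s

Q = 39.0 × (0.57 − 0.20)^2.50 = 39.0 × 0.37^2.50 = 3.248 m³/s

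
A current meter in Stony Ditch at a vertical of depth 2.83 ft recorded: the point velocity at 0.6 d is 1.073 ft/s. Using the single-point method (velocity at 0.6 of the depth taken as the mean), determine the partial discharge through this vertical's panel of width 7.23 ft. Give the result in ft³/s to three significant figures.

v̄ = v₀.₆ = 1.073 ft/s
q = v̄ × d × w = 1.073 × 2.83 × 7.23 = 21.95 ft³/s

22.0 ft³/s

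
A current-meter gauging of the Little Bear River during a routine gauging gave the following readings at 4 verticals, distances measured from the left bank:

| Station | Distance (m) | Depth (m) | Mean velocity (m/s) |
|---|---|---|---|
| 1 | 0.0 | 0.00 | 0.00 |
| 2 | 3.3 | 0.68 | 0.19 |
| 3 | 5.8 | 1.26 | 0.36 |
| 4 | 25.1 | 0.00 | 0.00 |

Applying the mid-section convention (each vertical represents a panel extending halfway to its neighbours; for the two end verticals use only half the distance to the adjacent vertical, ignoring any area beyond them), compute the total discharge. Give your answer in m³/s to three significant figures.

5.32 m³/s

w_2 = (5.8 − 0.0)/2 = 2.9 m; q_2 = 0.19 × 0.68 × 2.9 = 0.3747 m³/s
w_3 = (25.1 − 3.3)/2 = 10.9 m; q_3 = 0.36 × 1.26 × 10.9 = 4.944 m³/s
Stations 1, 4 contribute zero (depth or velocity is 0).
Q = Σ qᵢ = 5.319 m³/s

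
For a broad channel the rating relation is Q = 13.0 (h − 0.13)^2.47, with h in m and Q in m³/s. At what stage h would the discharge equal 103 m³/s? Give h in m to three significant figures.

h − h₀ = (Q/C)^(1/b) = (103/13.0)^(1/2.47) = 2.312 m
h = 0.13 + 2.312 = 2.442 m

2.44 m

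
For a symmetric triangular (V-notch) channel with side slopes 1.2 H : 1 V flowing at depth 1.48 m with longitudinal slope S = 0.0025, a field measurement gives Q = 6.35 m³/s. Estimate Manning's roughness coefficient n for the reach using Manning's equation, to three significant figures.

0.0142

A = z·y² = 1.2×1.48² = 2.628 m²
P = 2y√(1+z²) = 2×1.48×√(1+1.2²) = 4.624 m
R = A/P = 2.628/4.624 = 0.5685 m
n = (1/Q)·A·R^(2/3)·S^(1/2) = (1/6.35) × 2.628 × 0.6862 × 0.05000 = 0.01420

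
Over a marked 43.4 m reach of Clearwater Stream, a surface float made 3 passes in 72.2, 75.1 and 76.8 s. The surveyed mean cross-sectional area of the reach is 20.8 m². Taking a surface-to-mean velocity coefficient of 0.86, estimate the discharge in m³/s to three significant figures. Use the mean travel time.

t̄ = (72.2 + 75.1 + 76.8) / 3 = 74.7 s
v_surface = L / t̄ = 43.4 / 74.7 = 0.5810 m/s
v_mean = 0.86 × 0.5810 = 0.4997 m/s
Q = A × v_mean = 20.8 × 0.4997 = 10.39 m³/s

10.4 m³/s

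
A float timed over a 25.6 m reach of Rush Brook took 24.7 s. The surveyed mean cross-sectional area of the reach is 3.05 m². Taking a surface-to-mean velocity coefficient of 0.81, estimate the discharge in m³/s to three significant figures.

2.56 m³/s

v_surface = L / t̄ = 25.6 / 24.7 = 1.036 m/s
v_mean = 0.81 × 1.036 = 0.8395 m/s
Q = A × v_mean = 3.05 × 0.8395 = 2.561 m³/s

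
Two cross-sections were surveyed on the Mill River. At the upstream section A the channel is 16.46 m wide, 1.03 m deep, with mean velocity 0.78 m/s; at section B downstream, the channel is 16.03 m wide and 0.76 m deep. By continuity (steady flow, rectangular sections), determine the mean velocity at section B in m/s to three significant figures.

Q = A₁V₁ = (16.46×1.03) × 0.78 = 13.22 m³/s
A₂ = 16.03 × 0.76 = 12.18 m²
V₂ = Q/A₂ = 13.22/12.18 = 1.085 m/s

1.09 m/s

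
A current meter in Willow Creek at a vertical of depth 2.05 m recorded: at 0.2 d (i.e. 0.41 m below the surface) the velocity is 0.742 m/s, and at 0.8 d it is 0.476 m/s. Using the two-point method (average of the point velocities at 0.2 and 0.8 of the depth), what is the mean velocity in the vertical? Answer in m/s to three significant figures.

0.609 m/s

v̄ = (0.742 + 0.476) / 2 = 0.6090 m/s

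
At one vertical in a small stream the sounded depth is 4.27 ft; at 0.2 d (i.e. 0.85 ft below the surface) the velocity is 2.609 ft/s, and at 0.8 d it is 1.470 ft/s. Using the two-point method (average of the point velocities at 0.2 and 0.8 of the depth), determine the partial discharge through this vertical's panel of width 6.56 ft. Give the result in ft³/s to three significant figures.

57.1 ft³/s

v̄ = (2.609 + 1.470) / 2 = 2.040 ft/s
q = v̄ × d × w = 2.040 × 4.27 × 6.56 = 57.13 ft³/s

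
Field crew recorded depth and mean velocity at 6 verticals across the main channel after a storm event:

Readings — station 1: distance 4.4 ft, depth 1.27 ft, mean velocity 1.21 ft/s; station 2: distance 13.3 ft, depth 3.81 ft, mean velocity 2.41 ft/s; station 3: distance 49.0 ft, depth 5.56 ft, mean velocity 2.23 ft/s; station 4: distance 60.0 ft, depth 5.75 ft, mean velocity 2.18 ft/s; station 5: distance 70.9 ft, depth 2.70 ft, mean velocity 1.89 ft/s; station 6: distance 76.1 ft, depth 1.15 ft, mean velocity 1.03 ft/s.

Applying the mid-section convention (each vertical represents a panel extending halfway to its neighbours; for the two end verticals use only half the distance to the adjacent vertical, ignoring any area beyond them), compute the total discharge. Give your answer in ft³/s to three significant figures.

w_1 = (13.3 − 4.4)/2 = 4.45 ft; q_1 = 1.21 × 1.27 × 4.45 = 6.838 ft³/s
w_2 = (49.0 − 4.4)/2 = 22.3 ft; q_2 = 2.41 × 3.81 × 22.3 = 204.8 ft³/s
w_3 = (60.0 − 13.3)/2 = 23.35 ft; q_3 = 2.23 × 5.56 × 23.35 = 289.5 ft³/s
w_4 = (70.9 − 49.0)/2 = 10.95 ft; q_4 = 2.18 × 5.75 × 10.95 = 137.3 ft³/s
w_5 = (76.1 − 60.0)/2 = 8.05 ft; q_5 = 1.89 × 2.70 × 8.05 = 41.08 ft³/s
w_6 = (76.1 − 70.9)/2 = 2.6 ft; q_6 = 1.03 × 1.15 × 2.6 = 3.080 ft³/s
Q = Σ qᵢ = 682.5 ft³/s

683 ft³/s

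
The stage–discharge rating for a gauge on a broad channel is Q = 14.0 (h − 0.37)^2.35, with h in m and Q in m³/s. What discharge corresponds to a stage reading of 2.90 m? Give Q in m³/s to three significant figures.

124 m³/s

Q = 14.0 × (2.90 − 0.37)^2.35 = 14.0 × 2.53^2.35 = 124.0 m³/s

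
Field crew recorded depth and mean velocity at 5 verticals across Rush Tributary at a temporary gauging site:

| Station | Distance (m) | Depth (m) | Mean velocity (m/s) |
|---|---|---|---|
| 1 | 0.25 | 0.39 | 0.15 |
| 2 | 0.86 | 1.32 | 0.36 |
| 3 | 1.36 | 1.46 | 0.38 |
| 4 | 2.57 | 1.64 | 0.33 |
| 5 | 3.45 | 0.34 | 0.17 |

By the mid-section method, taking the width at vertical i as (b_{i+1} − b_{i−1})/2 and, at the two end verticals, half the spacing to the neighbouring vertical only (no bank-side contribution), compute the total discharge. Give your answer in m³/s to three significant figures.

w_1 = (0.86 − 0.25)/2 = 0.305 m; q_1 = 0.15 × 0.39 × 0.305 = 0.01784 m³/s
w_2 = (1.36 − 0.25)/2 = 0.555 m; q_2 = 0.36 × 1.32 × 0.555 = 0.2637 m³/s
w_3 = (2.57 − 0.86)/2 = 0.855 m; q_3 = 0.38 × 1.46 × 0.855 = 0.4744 m³/s
w_4 = (3.45 − 1.36)/2 = 1.045 m; q_4 = 0.33 × 1.64 × 1.045 = 0.5656 m³/s
w_5 = (3.45 − 2.57)/2 = 0.44 m; q_5 = 0.17 × 0.34 × 0.44 = 0.02543 m³/s
Q = Σ qᵢ = 1.347 m³/s

1.35 m³/s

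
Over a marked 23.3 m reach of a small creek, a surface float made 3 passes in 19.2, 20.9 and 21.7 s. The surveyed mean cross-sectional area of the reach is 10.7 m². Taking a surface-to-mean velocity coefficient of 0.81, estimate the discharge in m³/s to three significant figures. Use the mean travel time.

9.80 m³/s

t̄ = (19.2 + 20.9 + 21.7) / 3 = 20.6 s
v_surface = L / t̄ = 23.3 / 20.6 = 1.131 m/s
v_mean = 0.81 × 1.131 = 0.9162 m/s
Q = A × v_mean = 10.7 × 0.9162 = 9.803 m³/s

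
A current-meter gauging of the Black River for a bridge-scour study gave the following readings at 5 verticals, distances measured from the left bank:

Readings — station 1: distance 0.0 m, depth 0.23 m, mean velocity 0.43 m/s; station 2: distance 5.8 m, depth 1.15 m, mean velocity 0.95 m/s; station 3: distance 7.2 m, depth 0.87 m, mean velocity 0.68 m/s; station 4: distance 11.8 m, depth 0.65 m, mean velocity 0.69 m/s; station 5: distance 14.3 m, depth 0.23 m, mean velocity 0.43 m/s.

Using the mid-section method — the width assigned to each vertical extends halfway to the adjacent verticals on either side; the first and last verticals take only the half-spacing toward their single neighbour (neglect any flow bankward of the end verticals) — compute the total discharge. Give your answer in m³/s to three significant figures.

w_1 = (5.8 − 0.0)/2 = 2.9 m; q_1 = 0.43 × 0.23 × 2.9 = 0.2868 m³/s
w_2 = (7.2 − 0.0)/2 = 3.6 m; q_2 = 0.95 × 1.15 × 3.6 = 3.933 m³/s
w_3 = (11.8 − 5.8)/2 = 3 m; q_3 = 0.68 × 0.87 × 3 = 1.775 m³/s
w_4 = (14.3 − 7.2)/2 = 3.55 m; q_4 = 0.69 × 0.65 × 3.55 = 1.592 m³/s
w_5 = (14.3 − 11.8)/2 = 1.25 m; q_5 = 0.43 × 0.23 × 1.25 = 0.1236 m³/s
Q = Σ qᵢ = 7.710 m³/s

7.71 m³/s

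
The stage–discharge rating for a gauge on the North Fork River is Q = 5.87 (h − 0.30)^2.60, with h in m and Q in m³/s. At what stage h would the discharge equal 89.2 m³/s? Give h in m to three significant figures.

h − h₀ = (Q/C)^(1/b) = (89.2/5.87)^(1/2.60) = 2.848 m
h = 0.30 + 2.848 = 3.148 m

3.15 m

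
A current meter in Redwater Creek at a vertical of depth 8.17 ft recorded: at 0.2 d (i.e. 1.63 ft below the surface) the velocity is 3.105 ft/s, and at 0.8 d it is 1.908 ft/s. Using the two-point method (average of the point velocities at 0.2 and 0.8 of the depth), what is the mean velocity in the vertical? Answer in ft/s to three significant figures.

v̄ = (3.105 + 1.908) / 2 = 2.507 ft/s

2.51 ft/s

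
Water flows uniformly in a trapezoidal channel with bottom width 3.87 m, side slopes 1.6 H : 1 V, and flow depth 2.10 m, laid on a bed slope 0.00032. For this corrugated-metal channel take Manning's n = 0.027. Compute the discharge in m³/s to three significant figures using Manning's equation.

A = (b + z·y)·y = (3.87 + 1.6×2.10)×2.10 = 15.18 m²
P = b + 2y√(1+z²) = 3.87 + 2×2.10×√(1+1.6²) = 11.79 m
R = A/P = 15.18/11.79 = 1.287 m
Q = (1/n)·A·R^(2/3)·S^(1/2) = (1/0.027) × 15.18 × 1.287^(2/3) × 0.00032^(1/2) = 11.90 m³/s

11.9 m³/s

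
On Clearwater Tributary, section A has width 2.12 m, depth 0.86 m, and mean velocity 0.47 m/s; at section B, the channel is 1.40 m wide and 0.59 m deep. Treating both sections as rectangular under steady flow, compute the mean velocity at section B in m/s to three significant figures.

1.04 m/s

Q = A₁V₁ = (2.12×0.86) × 0.47 = 0.8569 m³/s
A₂ = 1.40 × 0.59 = 0.8260 m²
V₂ = Q/A₂ = 0.8569/0.8260 = 1.037 m/s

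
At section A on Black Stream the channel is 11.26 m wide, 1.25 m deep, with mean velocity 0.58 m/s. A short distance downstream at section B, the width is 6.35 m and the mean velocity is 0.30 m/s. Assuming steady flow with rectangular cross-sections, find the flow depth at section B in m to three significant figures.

Q = A₁V₁ = (11.26×1.25) × 0.58 = 8.164 m³/s
d₂ = Q/(b₂ V₂) = 8.164/(6.35×0.30) = 4.285 m

4.29 m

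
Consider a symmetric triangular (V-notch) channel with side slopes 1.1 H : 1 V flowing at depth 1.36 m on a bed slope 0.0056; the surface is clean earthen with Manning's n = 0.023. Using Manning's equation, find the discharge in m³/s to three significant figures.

A = z·y² = 1.1×1.36² = 2.035 m²
P = 2y√(1+z²) = 2×1.36×√(1+1.1²) = 4.044 m
R = A/P = 2.035/4.044 = 0.5032 m
Q = (1/n)·A·R^(2/3)·S^(1/2) = (1/0.023) × 2.035 × 0.5032^(2/3) × 0.0056^(1/2) = 4.188 m³/s

4.19 m³/s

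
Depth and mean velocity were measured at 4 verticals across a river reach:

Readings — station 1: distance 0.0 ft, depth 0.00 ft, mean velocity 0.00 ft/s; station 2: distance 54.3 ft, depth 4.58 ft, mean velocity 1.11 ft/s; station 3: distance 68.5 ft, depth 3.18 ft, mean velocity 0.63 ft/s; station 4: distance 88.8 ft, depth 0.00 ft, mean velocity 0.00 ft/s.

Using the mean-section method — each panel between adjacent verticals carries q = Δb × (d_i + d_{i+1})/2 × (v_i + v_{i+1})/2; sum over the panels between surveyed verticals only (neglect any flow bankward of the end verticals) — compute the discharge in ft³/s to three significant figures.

127 ft³/s

Panel 1-2: Δb = 54.3 ft, d̄ = (0.00+4.58)/2 = 2.29, v̄ = (0.00+1.11)/2 = 0.555 → q = 54.3×2.29×0.555 = 69.01 ft³/s
Panel 2-3: Δb = 14.2 ft, d̄ = (4.58+3.18)/2 = 3.88, v̄ = (1.11+0.63)/2 = 0.87 → q = 14.2×3.88×0.87 = 47.93 ft³/s
Panel 3-4: Δb = 20.3 ft, d̄ = (3.18+0.00)/2 = 1.59, v̄ = (0.63+0.00)/2 = 0.315 → q = 20.3×1.59×0.315 = 10.17 ft³/s
Q = Σ q = 127.1 ft³/s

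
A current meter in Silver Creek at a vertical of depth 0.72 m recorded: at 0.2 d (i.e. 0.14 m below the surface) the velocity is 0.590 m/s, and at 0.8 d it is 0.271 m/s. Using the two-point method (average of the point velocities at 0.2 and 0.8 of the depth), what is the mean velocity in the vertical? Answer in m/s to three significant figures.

0.431 m/s

v̄ = (0.590 + 0.271) / 2 = 0.4305 m/s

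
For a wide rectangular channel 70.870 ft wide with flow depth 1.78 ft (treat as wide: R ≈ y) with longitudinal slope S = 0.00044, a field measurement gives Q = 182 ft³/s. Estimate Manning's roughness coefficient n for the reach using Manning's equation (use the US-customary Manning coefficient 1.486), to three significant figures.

A = b·y = 70.870 × 1.78 = 126.1 ft²
Wide channel: R ≈ y = 1.78 ft
n = (1.486/Q)·A·R^(2/3)·S^(1/2) = (1.486/182) × 126.1 × 1.469 × 0.02098 = 0.03173

0.0317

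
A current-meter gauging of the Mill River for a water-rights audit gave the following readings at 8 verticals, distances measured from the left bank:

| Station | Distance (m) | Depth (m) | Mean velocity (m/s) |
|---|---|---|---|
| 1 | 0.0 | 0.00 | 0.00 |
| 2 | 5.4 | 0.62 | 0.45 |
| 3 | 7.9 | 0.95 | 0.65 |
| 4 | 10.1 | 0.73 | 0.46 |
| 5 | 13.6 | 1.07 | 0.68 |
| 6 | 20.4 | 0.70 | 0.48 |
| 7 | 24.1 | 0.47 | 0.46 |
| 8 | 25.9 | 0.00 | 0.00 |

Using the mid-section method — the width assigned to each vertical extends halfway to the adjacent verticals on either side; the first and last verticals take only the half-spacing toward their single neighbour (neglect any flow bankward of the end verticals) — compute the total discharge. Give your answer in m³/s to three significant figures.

w_2 = (7.9 − 0.0)/2 = 3.95 m; q_2 = 0.45 × 0.62 × 3.95 = 1.102 m³/s
w_3 = (10.1 − 5.4)/2 = 2.35 m; q_3 = 0.65 × 0.95 × 2.35 = 1.451 m³/s
w_4 = (13.6 − 7.9)/2 = 2.85 m; q_4 = 0.46 × 0.73 × 2.85 = 0.9570 m³/s
w_5 = (20.4 − 10.1)/2 = 5.15 m; q_5 = 0.68 × 1.07 × 5.15 = 3.747 m³/s
w_6 = (24.1 − 13.6)/2 = 5.25 m; q_6 = 0.48 × 0.70 × 5.25 = 1.764 m³/s
w_7 = (25.9 − 20.4)/2 = 2.75 m; q_7 = 0.46 × 0.47 × 2.75 = 0.5946 m³/s
Stations 1, 8 contribute zero (depth or velocity is 0).
Q = Σ qᵢ = 9.616 m³/s

9.62 m³/s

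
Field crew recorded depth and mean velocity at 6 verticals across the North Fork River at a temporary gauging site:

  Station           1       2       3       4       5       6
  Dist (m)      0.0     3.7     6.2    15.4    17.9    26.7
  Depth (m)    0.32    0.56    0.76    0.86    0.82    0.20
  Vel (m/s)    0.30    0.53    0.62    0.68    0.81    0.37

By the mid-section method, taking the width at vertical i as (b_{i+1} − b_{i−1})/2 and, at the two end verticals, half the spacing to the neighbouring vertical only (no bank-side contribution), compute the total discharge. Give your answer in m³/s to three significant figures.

11.4 m³/s

w_1 = (3.7 − 0.0)/2 = 1.85 m; q_1 = 0.30 × 0.32 × 1.85 = 0.1776 m³/s
w_2 = (6.2 − 0.0)/2 = 3.1 m; q_2 = 0.53 × 0.56 × 3.1 = 0.9201 m³/s
w_3 = (15.4 − 3.7)/2 = 5.85 m; q_3 = 0.62 × 0.76 × 5.85 = 2.757 m³/s
w_4 = (17.9 − 6.2)/2 = 5.85 m; q_4 = 0.68 × 0.86 × 5.85 = 3.421 m³/s
w_5 = (26.7 − 15.4)/2 = 5.65 m; q_5 = 0.81 × 0.82 × 5.65 = 3.753 m³/s
w_6 = (26.7 − 17.9)/2 = 4.4 m; q_6 = 0.37 × 0.20 × 4.4 = 0.3256 m³/s
Q = Σ qᵢ = 11.35 m³/s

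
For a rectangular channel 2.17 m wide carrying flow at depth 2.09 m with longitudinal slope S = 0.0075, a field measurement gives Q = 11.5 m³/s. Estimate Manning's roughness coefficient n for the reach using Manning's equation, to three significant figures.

0.0273

A = b·y = 2.17 × 2.09 = 4.535 m²
P = b + 2y = 2.17 + 2×2.09 = 6.350 m
R = A/P = 4.535/6.350 = 0.7142 m
n = (1/Q)·A·R^(2/3)·S^(1/2) = (1/11.5) × 4.535 × 0.7990 × 0.08660 = 0.02729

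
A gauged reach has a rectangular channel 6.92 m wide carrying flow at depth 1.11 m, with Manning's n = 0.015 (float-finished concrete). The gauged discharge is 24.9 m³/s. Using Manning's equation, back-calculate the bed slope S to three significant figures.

0.00298

A = b·y = 6.92 × 1.11 = 7.681 m²
P = b + 2y = 6.92 + 2×1.11 = 9.140 m
R = A/P = 7.681/9.140 = 0.8404 m
S = (Q·n / (1·A·R^(2/3)))² = (24.9×0.015 / (1×7.681×0.8905))² = 0.002981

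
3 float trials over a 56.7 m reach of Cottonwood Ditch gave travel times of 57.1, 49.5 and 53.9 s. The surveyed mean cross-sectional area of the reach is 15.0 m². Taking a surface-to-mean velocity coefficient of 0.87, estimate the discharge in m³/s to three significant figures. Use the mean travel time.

t̄ = (57.1 + 49.5 + 53.9) / 3 = 53.5 s
v_surface = L / t̄ = 56.7 / 53.5 = 1.060 m/s
v_mean = 0.87 × 1.060 = 0.9220 m/s
Q = A × v_mean = 15.0 × 0.9220 = 13.83 m³/s

13.8 m³/s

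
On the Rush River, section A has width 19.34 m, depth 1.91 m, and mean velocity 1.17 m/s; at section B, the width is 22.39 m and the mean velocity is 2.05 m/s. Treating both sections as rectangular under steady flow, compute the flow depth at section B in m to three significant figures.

Q = A₁V₁ = (19.34×1.91) × 1.17 = 43.22 m³/s
d₂ = Q/(b₂ V₂) = 43.22/(22.39×2.05) = 0.9416 m

0.942 m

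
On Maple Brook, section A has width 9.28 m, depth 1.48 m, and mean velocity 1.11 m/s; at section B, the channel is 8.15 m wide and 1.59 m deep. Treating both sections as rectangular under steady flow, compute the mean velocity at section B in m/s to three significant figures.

Q = A₁V₁ = (9.28×1.48) × 1.11 = 15.25 m³/s
A₂ = 8.15 × 1.59 = 12.96 m²
V₂ = Q/A₂ = 15.25/12.96 = 1.176 m/s

1.18 m/s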